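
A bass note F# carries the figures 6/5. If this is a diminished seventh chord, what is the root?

The figures 6/5 mean the third of the chord is in the bass. If F# is the third of a diminished seventh chord, the root is D# (chord tones D#–F#–A–C).

D#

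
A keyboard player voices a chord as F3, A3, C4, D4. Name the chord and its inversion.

D minor seventh, first inversion

The pitch classes F, A, C, D arrange in thirds as D–F–A–C: a D minor seventh chord.
With the third (F) in the bass, the chord is in first inversion (figured bass 6/5).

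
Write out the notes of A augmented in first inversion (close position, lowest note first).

C#, E#, A

Spelling A augmented: A–C#–E#. In first inversion the third is bass, giving C#, E#, A from the bottom.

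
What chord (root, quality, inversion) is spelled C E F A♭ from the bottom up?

Reducing to letter names: C, E, F, Ab. These stack in thirds as F–Ab–C–E — an F minor-major seventh chord.
C is the fifth of F minor-major seventh; fifth in the bass means second inversion (figured bass 4/3).

F minor-major seventh, second inversion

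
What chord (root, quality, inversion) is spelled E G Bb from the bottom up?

Reducing to letter names: E, G, Bb. These stack in thirds as E–G–Bb — an E diminished triad.
The lowest note is E, the root of the chord, so this is root position (figured bass 5/3).

E diminished, root position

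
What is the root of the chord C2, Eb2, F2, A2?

F

C, Eb, F, A are the tones of an F dominant seventh chord (F–A–C–Eb), making F the root.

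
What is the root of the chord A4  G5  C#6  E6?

A

Reordering A, G, C#, E into stacked thirds gives A–C#–E–G; the bottom of that stack, A, is the root.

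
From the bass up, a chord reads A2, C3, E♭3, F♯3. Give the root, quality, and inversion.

The pitch classes A, C, Eb, F# arrange in thirds as F#–A–C–Eb: an F# diminished seventh chord.
The lowest note is A, the third of the chord, so this is first inversion (figured bass 6/5).

F# diminished seventh, first inversion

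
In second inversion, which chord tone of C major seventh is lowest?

C major seventh is C–E–G–B. Second inversion places the fifth in the bass: G.

G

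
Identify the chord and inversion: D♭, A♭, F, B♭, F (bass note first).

Bb minor seventh, first inversion

The distinct note names are Db, Ab, F, Bb. Stacked in thirds they read Bb–Db–F–Ab, which is a minor seventh chord on Bb.
Db is the third of Bb minor seventh; third in the bass means first inversion (figured bass 6/5).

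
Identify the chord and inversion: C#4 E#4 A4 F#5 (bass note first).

F# minor-major seventh, second inversion

The distinct note names are C#, E#, A, F#. Stacked in thirds they read F#–A–C#–E#, which is a minor-major seventh chord on F#.
C# is the fifth of F# minor-major seventh; fifth in the bass means second inversion (figured bass 4/3).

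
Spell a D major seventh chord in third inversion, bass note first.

D major seventh is D–F#–A–C#. Third inversion puts the seventh (C#) in the bass, with the remaining tones above: C#, D, F#, A.

C#, D, F#, A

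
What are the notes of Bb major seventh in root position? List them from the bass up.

Bb major seventh is Bb–D–F–A. Root position puts the root (Bb) in the bass, with the remaining tones above: Bb, D, F, A.

Bb, D, F, A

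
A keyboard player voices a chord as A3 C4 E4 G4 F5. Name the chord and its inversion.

Reducing to letter names: A, C, E, G, F. These stack in thirds as F–A–C–E–G — an F major ninth chord.
With the third (A) in the bass, the chord is in first inversion.

F major ninth, first inversion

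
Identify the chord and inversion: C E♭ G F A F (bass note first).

Reducing to letter names: C, Eb, G, F, A. These stack in thirds as F–A–C–Eb–G — an F dominant ninth chord.
With the fifth (C) in the bass, the chord is in second inversion.

F dominant ninth, second inversion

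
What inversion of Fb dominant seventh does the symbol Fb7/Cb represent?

Fb7/Cb means Fb dominant seventh with Cb in the bass. Cb is the fifth of Fb dominant seventh (Fb–Ab–Cb–Ebb), so this is second inversion.

second inversion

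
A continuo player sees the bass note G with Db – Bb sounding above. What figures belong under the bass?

The notes G, Db, Bb stack in thirds as G–Bb–Db — a G diminished triad. The bass G is the root, so this is root position: figured 5/3.

5/3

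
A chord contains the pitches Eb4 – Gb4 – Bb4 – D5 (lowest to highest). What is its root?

The distinct letter names are Eb, Gb, Bb, D. Arranged as a stack of thirds they read Eb–Gb–Bb–D, so Eb is the root (an Eb minor-major seventh chord).

Eb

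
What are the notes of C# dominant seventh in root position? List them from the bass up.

Spelling C# dominant seventh: C#–E#–G#–B. In root position the root is bass, giving C#, E#, G#, B from the bottom.

C#, E#, G#, B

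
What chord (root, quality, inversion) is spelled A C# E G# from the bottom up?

The pitch classes A, C#, E, G# arrange in thirds as A–C#–E–G#: an A major seventh chord.
The lowest note is A, the root of the chord, so this is root position (figured bass 7).

A major seventh, root position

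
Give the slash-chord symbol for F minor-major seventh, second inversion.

Fm(maj7)/C

Second inversion of F minor-major seventh has the fifth (C) in the bass. As a slash chord: Fm(maj7)/C.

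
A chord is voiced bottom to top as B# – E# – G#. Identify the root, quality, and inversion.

E# minor, second inversion

The pitch classes B#, E#, G# arrange in thirds as E#–G#–B#: an E# minor triad.
With the fifth (B#) in the bass, the chord is in second inversion (figured bass 6/4).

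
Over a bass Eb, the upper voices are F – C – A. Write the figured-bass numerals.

The notes Eb, F, C, A stack in thirds as F–A–C–Eb — an F dominant seventh chord. The bass Eb is the seventh, so this is third inversion: figured 4/2.

4/2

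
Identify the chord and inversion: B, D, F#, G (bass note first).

The distinct note names are B, D, F#, G. Stacked in thirds they read G–B–D–F#, which is a major seventh chord on G.
The lowest note is B, the third of the chord, so this is first inversion (figured bass 6/5).

G major seventh, first inversion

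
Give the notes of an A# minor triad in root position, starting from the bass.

The chord tones are A#–C#–E#. With the root (A#) lowest for root position: A#, C#, E#.

A#, C#, E#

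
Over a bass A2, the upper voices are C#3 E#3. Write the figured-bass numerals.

The notes A, C#, E# stack in thirds as A–C#–E# — an A augmented triad. The bass A is the root, so this is root position: figured 5/3.

5/3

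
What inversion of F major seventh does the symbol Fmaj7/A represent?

Fmaj7/A means F major seventh with A in the bass. A is the third of F major seventh (F–A–C–E), so this is first inversion.

first inversion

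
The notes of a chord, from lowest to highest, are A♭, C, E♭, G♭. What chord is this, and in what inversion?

The pitch classes Ab, C, Eb, Gb arrange in thirds as Ab–C–Eb–Gb: an Ab dominant seventh chord.
With the root (Ab) in the bass, the chord is in root position (figured bass 7).

Ab dominant seventh, root position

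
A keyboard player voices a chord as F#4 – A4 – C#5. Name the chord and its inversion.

The pitch classes F#, A, C# arrange in thirds as F#–A–C#: an F# minor triad.
F# is the root of F# minor; root in the bass means root position (figured bass 5/3).

F# minor, root position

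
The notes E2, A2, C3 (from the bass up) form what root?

Reordering E, A, C into stacked thirds gives A–C–E; the bottom of that stack, A, is the root.

A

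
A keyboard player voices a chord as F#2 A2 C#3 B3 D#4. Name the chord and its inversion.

B dominant ninth, second inversion

Reducing to letter names: F#, A, C#, B, D#. These stack in thirds as B–D#–F#–A–C# — a B dominant ninth chord.
With the fifth (F#) in the bass, the chord is in second inversion.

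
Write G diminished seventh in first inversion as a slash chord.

Gdim7/Bb

First inversion of G diminished seventh has the third (Bb) in the bass. As a slash chord: Gdim7/Bb.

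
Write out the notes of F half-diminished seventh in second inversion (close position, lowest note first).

The chord tones are F–Ab–Cb–Eb. With the fifth (Cb) lowest for second inversion: Cb, Eb, F, Ab.

Cb, Eb, F, Ab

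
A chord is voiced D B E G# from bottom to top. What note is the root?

D, B, E, G# are the tones of an E dominant seventh chord (E–G#–B–D), making E the root.

E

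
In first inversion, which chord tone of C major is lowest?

The third of C major (C–E–G) is E; that is the bass in first inversion.

E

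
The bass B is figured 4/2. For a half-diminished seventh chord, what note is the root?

The figures 4/2 mean the seventh of the chord is in the bass. If B is the seventh of a half-diminished seventh chord, the root is C# (chord tones C#–E–G–B).

C#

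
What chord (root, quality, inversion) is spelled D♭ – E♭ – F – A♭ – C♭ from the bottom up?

Db dominant ninth, root position

The pitch classes Db, Eb, F, Ab, Cb arrange in thirds as Db–F–Ab–Cb–Eb: a Db dominant ninth chord.
With the root (Db) in the bass, the chord is in root position.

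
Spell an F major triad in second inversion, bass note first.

Spelling F major: F–A–C. In second inversion the fifth is bass, giving C, F, A from the bottom.

C, F, A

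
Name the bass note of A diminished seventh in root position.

A diminished seventh is A–C–Eb–Gb. Root position places the root in the bass: A.

A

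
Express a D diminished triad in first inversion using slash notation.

First inversion of D diminished has the third (F) in the bass. As a slash chord: Ddim/F.

Ddim/F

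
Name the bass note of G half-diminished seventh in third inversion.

F

G half-diminished seventh is G–Bb–Db–F. Third inversion places the seventh in the bass: F.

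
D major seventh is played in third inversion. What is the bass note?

C#

In third inversion the seventh is lowest. For D major seventh (D–F#–A–C#) that is C#.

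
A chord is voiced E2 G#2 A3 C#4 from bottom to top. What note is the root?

Reordering E, G#, A, C# into stacked thirds gives A–C#–E–G#; the bottom of that stack, A, is the root.

A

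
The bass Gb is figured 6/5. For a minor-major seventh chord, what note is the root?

Eb

The figures 6/5 mean the third of the chord is in the bass. If Gb is the third of a minor-major seventh chord, the root is Eb (chord tones Eb–Gb–Bb–D).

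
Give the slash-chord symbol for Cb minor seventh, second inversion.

Second inversion of Cb minor seventh has the fifth (Gb) in the bass. As a slash chord: Cbm7/Gb.

Cbm7/Gb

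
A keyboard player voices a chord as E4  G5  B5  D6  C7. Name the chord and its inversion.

C major ninth, first inversion

The pitch classes E, G, B, D, C arrange in thirds as C–E–G–B–D: a C major ninth chord.
The lowest note is E, the third of the chord, so this is first inversion.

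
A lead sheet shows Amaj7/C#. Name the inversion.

Amaj7/C# means A major seventh with C# in the bass. C# is the third of A major seventh (A–C#–E–G#), so this is first inversion.

first inversion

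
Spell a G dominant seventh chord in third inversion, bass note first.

The chord tones are G–B–D–F. With the seventh (F) lowest for third inversion: F, G, B, D.

F, G, B, D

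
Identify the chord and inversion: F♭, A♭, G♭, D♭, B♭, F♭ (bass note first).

Reducing to letter names: Fb, Ab, Gb, Db, Bb. These stack in thirds as Gb–Bb–Db–Fb–Ab — a Gb dominant ninth chord.
The lowest note is Fb, the seventh of the chord, so this is third inversion.

Gb dominant ninth, third inversion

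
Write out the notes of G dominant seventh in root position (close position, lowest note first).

G, B, D, F

G dominant seventh is G–B–D–F. Root position puts the root (G) in the bass, with the remaining tones above: G, B, D, F.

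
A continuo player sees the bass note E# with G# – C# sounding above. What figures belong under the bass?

The notes E#, G#, C# stack in thirds as C#–E#–G# — a C# major triad. The bass E# is the third, so this is first inversion: figured 6.

6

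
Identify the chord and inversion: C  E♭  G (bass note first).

C minor, root position

The pitch classes C, Eb, G arrange in thirds as C–Eb–G: a C minor triad.
C is the root of C minor; root in the bass means root position (figured bass 5/3).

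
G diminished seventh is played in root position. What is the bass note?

G diminished seventh is G–Bb–Db–Fb. Root position places the root in the bass: G.

G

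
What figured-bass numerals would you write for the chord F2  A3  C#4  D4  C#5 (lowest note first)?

The notes F, A, C#, D stack in thirds as D–F–A–C# — a D minor-major seventh chord. The bass F is the third, so this is first inversion: figured 6/5.

6/5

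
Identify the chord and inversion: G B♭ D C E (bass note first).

C dominant ninth, second inversion

The distinct note names are G, Bb, D, C, E. Stacked in thirds they read C–E–G–Bb–D, which is a dominant ninth chord on C.
The lowest note is G, the fifth of the chord, so this is second inversion.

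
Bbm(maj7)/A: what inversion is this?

Bbm(maj7)/A means Bb minor-major seventh with A in the bass. A is the seventh of Bb minor-major seventh (Bb–Db–F–A), so this is third inversion.

third inversion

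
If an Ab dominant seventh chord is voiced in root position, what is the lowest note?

Ab dominant seventh is Ab–C–Eb–Gb. Root position places the root in the bass: Ab.

Ab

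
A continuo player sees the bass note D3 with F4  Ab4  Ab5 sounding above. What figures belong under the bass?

The notes D, F, Ab stack in thirds as D–F–Ab — a D diminished triad. The bass D is the root, so this is root position: figured 5/3.

5/3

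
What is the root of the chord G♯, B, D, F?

G#

The distinct letter names are G#, B, D, F. Arranged as a stack of thirds they read G#–B–D–F, so G# is the root (a G# diminished seventh chord).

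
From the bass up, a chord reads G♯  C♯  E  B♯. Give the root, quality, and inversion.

The distinct note names are G#, C#, E, B#. Stacked in thirds they read C#–E–G#–B#, which is a minor-major seventh chord on C#.
The lowest note is G#, the fifth of the chord, so this is second inversion (figured bass 4/3).

C# minor-major seventh, second inversion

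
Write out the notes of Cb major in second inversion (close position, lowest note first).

Gb, Cb, Eb

Cb major is Cb–Eb–Gb. Second inversion puts the fifth (Gb) in the bass, with the remaining tones above: Gb, Cb, Eb.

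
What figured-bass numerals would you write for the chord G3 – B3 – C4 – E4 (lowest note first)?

The notes G, B, C, E stack in thirds as C–E–G–B — a C major seventh chord. The bass G is the fifth, so this is second inversion: figured 4/3.

4/3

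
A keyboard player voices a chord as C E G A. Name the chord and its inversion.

Reducing to letter names: C, E, G, A. These stack in thirds as A–C–E–G — an A minor seventh chord.
With the third (C) in the bass, the chord is in first inversion (figured bass 6/5).

A minor seventh, first inversion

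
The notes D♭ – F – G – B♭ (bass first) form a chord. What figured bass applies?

4/3

The notes Db, F, G, Bb stack in thirds as G–Bb–Db–F — a G half-diminished seventh chord. The bass Db is the fifth, so this is second inversion: figured 4/3.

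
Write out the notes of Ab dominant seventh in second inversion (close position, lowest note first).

Eb, Gb, Ab, C

The chord tones are Ab–C–Eb–Gb. With the fifth (Eb) lowest for second inversion: Eb, Gb, Ab, C.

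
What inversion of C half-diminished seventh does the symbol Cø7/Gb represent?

second inversion

Cø7/Gb means C half-diminished seventh with Gb in the bass. Gb is the fifth of C half-diminished seventh (C–Eb–Gb–Bb), so this is second inversion.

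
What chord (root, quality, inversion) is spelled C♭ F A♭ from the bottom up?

Reducing to letter names: Cb, F, Ab. These stack in thirds as F–Ab–Cb — an F diminished triad.
Cb is the fifth of F diminished; fifth in the bass means second inversion (figured bass 6/4).

F diminished, second inversion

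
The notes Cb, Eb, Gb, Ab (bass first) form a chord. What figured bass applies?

The notes Cb, Eb, Gb, Ab stack in thirds as Ab–Cb–Eb–Gb — an Ab minor seventh chord. The bass Cb is the third, so this is first inversion: figured 6/5.

6/5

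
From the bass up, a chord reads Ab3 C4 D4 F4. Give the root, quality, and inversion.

The pitch classes Ab, C, D, F arrange in thirds as D–F–Ab–C: a D half-diminished seventh chord.
The lowest note is Ab, the fifth of the chord, so this is second inversion (figured bass 4/3).

D half-diminished seventh, second inversion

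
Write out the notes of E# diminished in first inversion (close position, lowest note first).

G#, B, E#

E# diminished is E#–G#–B. First inversion puts the third (G#) in the bass, with the remaining tones above: G#, B, E#.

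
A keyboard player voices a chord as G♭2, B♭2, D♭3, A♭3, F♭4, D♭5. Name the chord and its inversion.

The distinct note names are Gb, Bb, Db, Ab, Fb. Stacked in thirds they read Gb–Bb–Db–Fb–Ab, which is a dominant ninth chord on Gb.
With the root (Gb) in the bass, the chord is in root position.

Gb dominant ninth, root position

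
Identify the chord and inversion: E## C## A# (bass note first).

The pitch classes E##, C##, A# arrange in thirds as A#–C##–E##: an A# augmented triad.
The lowest note is E##, the fifth of the chord, so this is second inversion (figured bass 6/4).

A# augmented, second inversion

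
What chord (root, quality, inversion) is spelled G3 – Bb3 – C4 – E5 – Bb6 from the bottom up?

C dominant seventh, second inversion

The distinct note names are G, Bb, C, E. Stacked in thirds they read C–E–G–Bb, which is a dominant seventh chord on C.
G is the fifth of C dominant seventh; fifth in the bass means second inversion (figured bass 4/3).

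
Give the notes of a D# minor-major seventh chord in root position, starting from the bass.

D#, F#, A#, C##

Spelling D# minor-major seventh: D#–F#–A#–C##. In root position the root is bass, giving D#, F#, A#, C## from the bottom.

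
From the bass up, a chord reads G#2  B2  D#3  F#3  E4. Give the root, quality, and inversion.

E major ninth, first inversion

The distinct note names are G#, B, D#, F#, E. Stacked in thirds they read E–G#–B–D#–F#, which is a major ninth chord on E.
The lowest note is G#, the third of the chord, so this is first inversion.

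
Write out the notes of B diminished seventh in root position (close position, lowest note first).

B diminished seventh is B–D–F–Ab. Root position puts the root (B) in the bass, with the remaining tones above: B, D, F, Ab.

B, D, F, Ab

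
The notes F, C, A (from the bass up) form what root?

F, C, A are the tones of an F major triad (F–A–C), making F the root.

F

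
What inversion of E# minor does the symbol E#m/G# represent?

E#m/G# means E# minor with G# in the bass. G# is the third of E# minor (E#–G#–B#), so this is first inversion.

first inversion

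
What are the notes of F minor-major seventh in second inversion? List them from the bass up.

The chord tones are F–Ab–C–E. With the fifth (C) lowest for second inversion: C, E, F, Ab.

C, E, F, Ab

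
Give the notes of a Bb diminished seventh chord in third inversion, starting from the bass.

The chord tones are Bb–Db–Fb–Abb. With the seventh (Abb) lowest for third inversion: Abb, Bb, Db, Fb.

Abb, Bb, Db, Fb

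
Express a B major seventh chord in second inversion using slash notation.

Second inversion of B major seventh has the fifth (F#) in the bass. As a slash chord: Bmaj7/F#.

Bmaj7/F#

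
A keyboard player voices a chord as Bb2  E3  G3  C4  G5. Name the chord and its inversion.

C dominant seventh, third inversion

Reducing to letter names: Bb, E, G, C. These stack in thirds as C–E–G–Bb — a C dominant seventh chord.
With the seventh (Bb) in the bass, the chord is in third inversion (figured bass 4/2).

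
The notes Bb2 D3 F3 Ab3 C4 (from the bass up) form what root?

Bb

Bb, D, F, Ab, C are the tones of a Bb dominant ninth chord (Bb–D–F–Ab–C), making Bb the root.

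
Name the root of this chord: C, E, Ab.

Ab

The distinct letter names are C, E, Ab. Arranged as a stack of thirds they read Ab–C–E, so Ab is the root (an Ab augmented triad).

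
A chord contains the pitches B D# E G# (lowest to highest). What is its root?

E

Reordering B, D#, E, G# into stacked thirds gives E–G#–B–D#; the bottom of that stack, E, is the root.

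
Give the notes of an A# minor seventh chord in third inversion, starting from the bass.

The chord tones are A#–C#–E#–G#. With the seventh (G#) lowest for third inversion: G#, A#, C#, E#.

G#, A#, C#, E#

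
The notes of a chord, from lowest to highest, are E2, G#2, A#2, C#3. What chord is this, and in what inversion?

The pitch classes E, G#, A#, C# arrange in thirds as A#–C#–E–G#: an A# half-diminished seventh chord.
The lowest note is E, the fifth of the chord, so this is second inversion (figured bass 4/3).

A# half-diminished seventh, second inversion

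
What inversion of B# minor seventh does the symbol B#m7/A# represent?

B#m7/A# means B# minor seventh with A# in the bass. A# is the seventh of B# minor seventh (B#–D#–F##–A#), so this is third inversion.

third inversion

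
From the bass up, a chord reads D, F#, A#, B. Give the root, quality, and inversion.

B minor-major seventh, first inversion

Reducing to letter names: D, F#, A#, B. These stack in thirds as B–D–F#–A# — a B minor-major seventh chord.
With the third (D) in the bass, the chord is in first inversion (figured bass 6/5).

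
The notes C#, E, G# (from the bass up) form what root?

C#

C#, E, G# are the tones of a C# minor triad (C#–E–G#), making C# the root.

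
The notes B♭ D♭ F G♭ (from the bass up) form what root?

Gb

Reordering Bb, Db, F, Gb into stacked thirds gives Gb–Bb–Db–F; the bottom of that stack, Gb, is the root.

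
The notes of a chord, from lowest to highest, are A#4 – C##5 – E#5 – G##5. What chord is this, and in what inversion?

The pitch classes A#, C##, E#, G## arrange in thirds as A#–C##–E#–G##: an A# major seventh chord.
With the root (A#) in the bass, the chord is in root position (figured bass 7).

A# major seventh, root position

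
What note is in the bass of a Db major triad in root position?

In root position the root is lowest. For Db major (Db–F–Ab) that is Db.

Db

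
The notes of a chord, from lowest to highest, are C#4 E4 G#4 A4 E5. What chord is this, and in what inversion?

The pitch classes C#, E, G#, A arrange in thirds as A–C#–E–G#: an A major seventh chord.
With the third (C#) in the bass, the chord is in first inversion (figured bass 6/5).

A major seventh, first inversion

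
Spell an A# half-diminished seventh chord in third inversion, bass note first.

G#, A#, C#, E

A# half-diminished seventh is A#–C#–E–G#. Third inversion puts the seventh (G#) in the bass, with the remaining tones above: G#, A#, C#, E.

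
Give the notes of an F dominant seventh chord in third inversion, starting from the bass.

F dominant seventh is F–A–C–Eb. Third inversion puts the seventh (Eb) in the bass, with the remaining tones above: Eb, F, A, C.

Eb, F, A, C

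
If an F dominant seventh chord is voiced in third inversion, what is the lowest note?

Eb

The seventh of F dominant seventh (F–A–C–Eb) is Eb; that is the bass in third inversion.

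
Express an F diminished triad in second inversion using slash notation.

Second inversion of F diminished has the fifth (Cb) in the bass. As a slash chord: Fdim/Cb.

Fdim/Cb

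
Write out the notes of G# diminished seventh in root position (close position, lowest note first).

G#, B, D, F

The chord tones are G#–B–D–F. With the root (G#) lowest for root position: G#, B, D, F.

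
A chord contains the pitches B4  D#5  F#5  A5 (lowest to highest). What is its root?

B

The distinct letter names are B, D#, F#, A. Arranged as a stack of thirds they read B–D#–F#–A, so B is the root (a B dominant seventh chord).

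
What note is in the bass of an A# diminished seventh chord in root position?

A#

A# diminished seventh is A#–C#–E–G. Root position places the root in the bass: A#.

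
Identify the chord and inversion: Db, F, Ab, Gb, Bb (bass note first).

Gb major ninth, second inversion

The pitch classes Db, F, Ab, Gb, Bb arrange in thirds as Gb–Bb–Db–F–Ab: a Gb major ninth chord.
With the fifth (Db) in the bass, the chord is in second inversion.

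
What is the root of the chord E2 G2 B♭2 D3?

E

E, G, Bb, D are the tones of an E half-diminished seventh chord (E–G–Bb–D), making E the root.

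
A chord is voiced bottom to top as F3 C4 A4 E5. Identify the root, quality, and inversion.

F major seventh, root position

The pitch classes F, C, A, E arrange in thirds as F–A–C–E: an F major seventh chord.
The lowest note is F, the root of the chord, so this is root position (figured bass 7).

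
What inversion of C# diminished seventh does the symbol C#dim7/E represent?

first inversion

C#dim7/E means C# diminished seventh with E in the bass. E is the third of C# diminished seventh (C#–E–G–Bb), so this is first inversion.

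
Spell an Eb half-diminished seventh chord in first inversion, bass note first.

Gb, Bbb, Db, Eb

The chord tones are Eb–Gb–Bbb–Db. With the third (Gb) lowest for first inversion: Gb, Bbb, Db, Eb.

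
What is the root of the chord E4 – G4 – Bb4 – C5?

C

The distinct letter names are E, G, Bb, C. Arranged as a stack of thirds they read C–E–G–Bb, so C is the root (a C dominant seventh chord).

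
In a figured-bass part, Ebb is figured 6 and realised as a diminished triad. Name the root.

Cb

The figures 6 mean the third of the chord is in the bass. If Ebb is the third of a diminished triad, the root is Cb (chord tones Cb–Ebb–Gbb).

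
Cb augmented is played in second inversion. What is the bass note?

G

Cb augmented is Cb–Eb–G. Second inversion places the fifth in the bass: G.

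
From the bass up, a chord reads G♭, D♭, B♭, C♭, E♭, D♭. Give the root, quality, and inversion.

The distinct note names are Gb, Db, Bb, Cb, Eb. Stacked in thirds they read Cb–Eb–Gb–Bb–Db, which is a major ninth chord on Cb.
The lowest note is Gb, the fifth of the chord, so this is second inversion.

Cb major ninth, second inversion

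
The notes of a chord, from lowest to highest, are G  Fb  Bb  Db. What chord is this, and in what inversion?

Reducing to letter names: G, Fb, Bb, Db. These stack in thirds as G–Bb–Db–Fb — a G diminished seventh chord.
G is the root of G diminished seventh; root in the bass means root position (figured bass 7).

G diminished seventh, root position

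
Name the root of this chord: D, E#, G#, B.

D, E#, G#, B are the tones of an E# diminished seventh chord (E#–G#–B–D), making E# the root.

E#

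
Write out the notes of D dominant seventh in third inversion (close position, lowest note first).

C, D, F#, A

D dominant seventh is D–F#–A–C. Third inversion puts the seventh (C) in the bass, with the remaining tones above: C, D, F#, A.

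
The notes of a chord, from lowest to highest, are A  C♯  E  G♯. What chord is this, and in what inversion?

The pitch classes A, C#, E, G# arrange in thirds as A–C#–E–G#: an A major seventh chord.
With the root (A) in the bass, the chord is in root position (figured bass 7).

A major seventh, root position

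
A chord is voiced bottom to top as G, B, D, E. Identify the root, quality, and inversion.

The distinct note names are G, B, D, E. Stacked in thirds they read E–G–B–D, which is a minor seventh chord on E.
The lowest note is G, the third of the chord, so this is first inversion (figured bass 6/5).

E minor seventh, first inversion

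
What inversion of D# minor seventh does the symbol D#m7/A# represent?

second inversion

D#m7/A# means D# minor seventh with A# in the bass. A# is the fifth of D# minor seventh (D#–F#–A#–C#), so this is second inversion.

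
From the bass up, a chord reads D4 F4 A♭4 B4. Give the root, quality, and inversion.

B diminished seventh, first inversion

The distinct note names are D, F, Ab, B. Stacked in thirds they read B–D–F–Ab, which is a diminished seventh chord on B.
D is the third of B diminished seventh; third in the bass means first inversion (figured bass 6/5).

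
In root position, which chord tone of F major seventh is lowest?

F

F major seventh is F–A–C–E. Root position places the root in the bass: F.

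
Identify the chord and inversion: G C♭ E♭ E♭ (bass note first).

The distinct note names are G, Cb, Eb. Stacked in thirds they read Cb–Eb–G, which is an augmented triad on Cb.
The lowest note is G, the fifth of the chord, so this is second inversion (figured bass 6/4).

Cb augmented, second inversion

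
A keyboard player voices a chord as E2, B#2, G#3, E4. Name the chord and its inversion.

E augmented, root position

The pitch classes E, B#, G# arrange in thirds as E–G#–B#: an E augmented triad.
E is the root of E augmented; root in the bass means root position (figured bass 5/3).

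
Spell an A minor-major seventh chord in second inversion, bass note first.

E, G#, A, C

The chord tones are A–C–E–G#. With the fifth (E) lowest for second inversion: E, G#, A, C.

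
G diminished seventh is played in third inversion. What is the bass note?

Fb

The seventh of G diminished seventh (G–Bb–Db–Fb) is Fb; that is the bass in third inversion.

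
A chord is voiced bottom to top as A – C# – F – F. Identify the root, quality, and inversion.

F augmented, first inversion

The pitch classes A, C#, F arrange in thirds as F–A–C#: an F augmented triad.
With the third (A) in the bass, the chord is in first inversion (figured bass 6).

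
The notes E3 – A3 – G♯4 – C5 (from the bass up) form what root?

A

Reordering E, A, G#, C into stacked thirds gives A–C–E–G#; the bottom of that stack, A, is the root.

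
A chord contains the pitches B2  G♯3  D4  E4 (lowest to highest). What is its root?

E

B, G#, D, E are the tones of an E dominant seventh chord (E–G#–B–D), making E the root.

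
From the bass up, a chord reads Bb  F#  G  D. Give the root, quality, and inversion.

Reducing to letter names: Bb, F#, G, D. These stack in thirds as G–Bb–D–F# — a G minor-major seventh chord.
With the third (Bb) in the bass, the chord is in first inversion (figured bass 6/5).

G minor-major seventh, first inversion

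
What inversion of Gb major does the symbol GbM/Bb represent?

GbM/Bb means Gb major with Bb in the bass. Bb is the third of Gb major (Gb–Bb–Db), so this is first inversion.

first inversion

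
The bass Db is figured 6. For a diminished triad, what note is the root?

The figures 6 mean the third of the chord is in the bass. If Db is the third of a diminished triad, the root is Bb (chord tones Bb–Db–Fb).

Bb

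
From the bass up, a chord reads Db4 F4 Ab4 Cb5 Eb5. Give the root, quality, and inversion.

Db dominant ninth, root position

The distinct note names are Db, F, Ab, Cb, Eb. Stacked in thirds they read Db–F–Ab–Cb–Eb, which is a dominant ninth chord on Db.
The lowest note is Db, the root of the chord, so this is root position.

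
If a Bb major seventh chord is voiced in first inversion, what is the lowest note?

D

In first inversion the third is lowest. For Bb major seventh (Bb–D–F–A) that is D.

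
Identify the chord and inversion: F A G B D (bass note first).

G dominant ninth, third inversion

The distinct note names are F, A, G, B, D. Stacked in thirds they read G–B–D–F–A, which is a dominant ninth chord on G.
With the seventh (F) in the bass, the chord is in third inversion.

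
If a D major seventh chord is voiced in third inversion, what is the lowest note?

The seventh of D major seventh (D–F#–A–C#) is C#; that is the bass in third inversion.

C#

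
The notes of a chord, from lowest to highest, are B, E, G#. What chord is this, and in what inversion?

Reducing to letter names: B, E, G#. These stack in thirds as E–G#–B — an E major triad.
With the fifth (B) in the bass, the chord is in second inversion (figured bass 6/4).

E major, second inversion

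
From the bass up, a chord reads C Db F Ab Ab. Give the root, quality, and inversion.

Db major seventh, third inversion

The distinct note names are C, Db, F, Ab. Stacked in thirds they read Db–F–Ab–C, which is a major seventh chord on Db.
C is the seventh of Db major seventh; seventh in the bass means third inversion (figured bass 4/2).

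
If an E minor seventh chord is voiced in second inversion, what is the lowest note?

In second inversion the fifth is lowest. For E minor seventh (E–G–B–D) that is B.

B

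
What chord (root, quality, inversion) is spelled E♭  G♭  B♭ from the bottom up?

Eb minor, root position

Reducing to letter names: Eb, Gb, Bb. These stack in thirds as Eb–Gb–Bb — an Eb minor triad.
Eb is the root of Eb minor; root in the bass means root position (figured bass 5/3).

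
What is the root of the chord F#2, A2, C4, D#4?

D#

The distinct letter names are F#, A, C, D#. Arranged as a stack of thirds they read D#–F#–A–C, so D# is the root (a D# diminished seventh chord).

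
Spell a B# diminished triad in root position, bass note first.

Spelling B# diminished: B#–D#–F#. In root position the root is bass, giving B#, D#, F# from the bottom.

B#, D#, F#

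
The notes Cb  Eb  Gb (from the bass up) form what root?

Cb

Cb, Eb, Gb are the tones of a Cb major triad (Cb–Eb–Gb), making Cb the root.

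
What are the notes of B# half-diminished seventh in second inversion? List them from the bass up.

The chord tones are B#–D#–F#–A#. With the fifth (F#) lowest for second inversion: F#, A#, B#, D#.

F#, A#, B#, D#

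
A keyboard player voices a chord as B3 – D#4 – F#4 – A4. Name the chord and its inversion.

The distinct note names are B, D#, F#, A. Stacked in thirds they read B–D#–F#–A, which is a dominant seventh chord on B.
With the root (B) in the bass, the chord is in root position (figured bass 7).

B dominant seventh, root position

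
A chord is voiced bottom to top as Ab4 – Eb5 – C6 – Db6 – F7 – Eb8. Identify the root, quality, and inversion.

Reducing to letter names: Ab, Eb, C, Db, F. These stack in thirds as Db–F–Ab–C–Eb — a Db major ninth chord.
With the fifth (Ab) in the bass, the chord is in second inversion.

Db major ninth, second inversion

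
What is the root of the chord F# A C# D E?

F#, A, C#, D, E are the tones of a D major ninth chord (D–F#–A–C#–E), making D the root.

D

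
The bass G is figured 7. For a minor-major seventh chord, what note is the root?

G

The figures 7 mean the root of the chord is in the bass. If G is the root of a minor-major seventh chord, the root is G (chord tones G–Bb–D–F#).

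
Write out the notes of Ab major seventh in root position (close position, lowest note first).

Ab, C, Eb, G

The chord tones are Ab–C–Eb–G. With the root (Ab) lowest for root position: Ab, C, Eb, G.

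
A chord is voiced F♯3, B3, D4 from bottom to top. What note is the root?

B

Reordering F#, B, D into stacked thirds gives B–D–F#; the bottom of that stack, B, is the root.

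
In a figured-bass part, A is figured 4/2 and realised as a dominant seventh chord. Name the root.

B

The figures 4/2 mean the seventh of the chord is in the bass. If A is the seventh of a dominant seventh chord, the root is B (chord tones B–D#–F#–A).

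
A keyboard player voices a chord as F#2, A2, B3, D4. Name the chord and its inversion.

B minor seventh, second inversion

The pitch classes F#, A, B, D arrange in thirds as B–D–F#–A: a B minor seventh chord.
F# is the fifth of B minor seventh; fifth in the bass means second inversion (figured bass 4/3).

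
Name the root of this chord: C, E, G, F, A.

C, E, G, F, A are the tones of an F major ninth chord (F–A–C–E–G), making F the root.

F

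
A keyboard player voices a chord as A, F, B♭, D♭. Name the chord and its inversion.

The pitch classes A, F, Bb, Db arrange in thirds as Bb–Db–F–A: a Bb minor-major seventh chord.
A is the seventh of Bb minor-major seventh; seventh in the bass means third inversion (figured bass 4/2).

Bb minor-major seventh, third inversion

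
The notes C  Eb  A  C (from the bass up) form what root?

A

Reordering C, Eb, A into stacked thirds gives A–C–Eb; the bottom of that stack, A, is the root.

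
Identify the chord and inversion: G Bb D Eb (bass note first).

The distinct note names are G, Bb, D, Eb. Stacked in thirds they read Eb–G–Bb–D, which is a major seventh chord on Eb.
With the third (G) in the bass, the chord is in first inversion (figured bass 6/5).

Eb major seventh, first inversion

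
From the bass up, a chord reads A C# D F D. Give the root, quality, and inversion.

D minor-major seventh, second inversion

The distinct note names are A, C#, D, F. Stacked in thirds they read D–F–A–C#, which is a minor-major seventh chord on D.
A is the fifth of D minor-major seventh; fifth in the bass means second inversion (figured bass 4/3).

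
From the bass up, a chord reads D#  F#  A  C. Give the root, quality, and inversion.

The pitch classes D#, F#, A, C arrange in thirds as D#–F#–A–C: a D# diminished seventh chord.
With the root (D#) in the bass, the chord is in root position (figured bass 7).

D# diminished seventh, root position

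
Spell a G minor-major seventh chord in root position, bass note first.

Spelling G minor-major seventh: G–Bb–D–F#. In root position the root is bass, giving G, Bb, D, F# from the bottom.

G, Bb, D, F#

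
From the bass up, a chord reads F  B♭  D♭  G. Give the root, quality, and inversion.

Reducing to letter names: F, Bb, Db, G. These stack in thirds as G–Bb–Db–F — a G half-diminished seventh chord.
With the seventh (F) in the bass, the chord is in third inversion (figured bass 4/2).

G half-diminished seventh, third inversion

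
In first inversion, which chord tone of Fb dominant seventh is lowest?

Ab

The third of Fb dominant seventh (Fb–Ab–Cb–Ebb) is Ab; that is the bass in first inversion.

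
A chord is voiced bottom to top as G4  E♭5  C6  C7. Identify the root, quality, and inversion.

The pitch classes G, Eb, C arrange in thirds as C–Eb–G: a C minor triad.
The lowest note is G, the fifth of the chord, so this is second inversion (figured bass 6/4).

C minor, second inversion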